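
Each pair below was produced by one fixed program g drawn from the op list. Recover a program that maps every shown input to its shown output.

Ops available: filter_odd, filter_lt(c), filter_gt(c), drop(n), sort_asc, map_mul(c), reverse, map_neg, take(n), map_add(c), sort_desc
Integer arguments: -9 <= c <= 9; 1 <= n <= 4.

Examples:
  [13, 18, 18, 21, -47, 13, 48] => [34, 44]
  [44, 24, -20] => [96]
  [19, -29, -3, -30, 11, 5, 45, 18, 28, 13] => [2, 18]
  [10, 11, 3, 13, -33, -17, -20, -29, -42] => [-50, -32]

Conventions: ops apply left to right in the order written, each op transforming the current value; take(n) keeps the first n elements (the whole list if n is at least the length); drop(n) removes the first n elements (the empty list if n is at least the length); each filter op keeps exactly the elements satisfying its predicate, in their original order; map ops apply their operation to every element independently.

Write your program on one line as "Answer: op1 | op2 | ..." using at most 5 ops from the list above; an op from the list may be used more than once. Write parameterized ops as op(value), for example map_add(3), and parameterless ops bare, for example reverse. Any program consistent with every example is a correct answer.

sort_asc | map_mul(2) | take(4) | drop(2) | map_add(8)

Check, running the answer program on each example:
  [13, 18, 18, 21, -47, 13, 48] -> [-47, 13, 13, 18, 18, 21, 48] -> [-94, 26, 26, 36, 36, 42, 96] -> [-94, 26, 26, 36] -> [26, 36] -> [34, 44]
  [44, 24, -20] -> [-20, 24, 44] -> [-40, 48, 88] -> [-40, 48, 88] -> [88] -> [96]
  [19, -29, -3, -30, 11, 5, 45, 18, 28, 13] -> [-30, -29, -3, 5, 11, 13, 18, 19, 28, 45] -> [-60, -58, -6, 10, 22, 26, 36, 38, 56, 90] -> [-60, -58, -6, 10] -> [-6, 10] -> [2, 18]
  [10, 11, 3, 13, -33, -17, -20, -29, -42] -> [-42, -33, -29, -20, -17, 3, 10, 11, 13] -> [-84, -66, -58, -40, -34, 6, 20, 22, 26] -> [-84, -66, -58, -40] -> [-58, -40] -> [-50, -32]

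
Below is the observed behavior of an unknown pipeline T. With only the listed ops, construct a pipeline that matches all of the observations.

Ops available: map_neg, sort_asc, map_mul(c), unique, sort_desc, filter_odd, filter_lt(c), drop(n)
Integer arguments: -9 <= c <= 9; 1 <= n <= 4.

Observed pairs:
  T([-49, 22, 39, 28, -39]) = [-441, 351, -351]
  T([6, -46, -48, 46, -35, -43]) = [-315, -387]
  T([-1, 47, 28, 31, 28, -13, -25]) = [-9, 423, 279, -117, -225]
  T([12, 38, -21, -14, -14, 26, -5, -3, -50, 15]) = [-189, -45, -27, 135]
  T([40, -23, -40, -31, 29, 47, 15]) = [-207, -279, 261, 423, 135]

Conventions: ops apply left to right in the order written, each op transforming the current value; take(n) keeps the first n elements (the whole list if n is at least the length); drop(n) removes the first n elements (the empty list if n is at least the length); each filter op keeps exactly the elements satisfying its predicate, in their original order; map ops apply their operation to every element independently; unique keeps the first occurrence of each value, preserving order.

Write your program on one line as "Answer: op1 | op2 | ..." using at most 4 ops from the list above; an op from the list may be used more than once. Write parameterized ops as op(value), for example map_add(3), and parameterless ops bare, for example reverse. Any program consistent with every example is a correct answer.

map_neg | map_mul(-9) | filter_odd

Check, running the answer program on each example:
  [-49, 22, 39, 28, -39] -> [49, -22, -39, -28, 39] -> [-441, 198, 351, 252, -351] -> [-441, 351, -351]
  [6, -46, -48, 46, -35, -43] -> [-6, 46, 48, -46, 35, 43] -> [54, -414, -432, 414, -315, -387] -> [-315, -387]
  [-1, 47, 28, 31, 28, -13, -25] -> [1, -47, -28, -31, -28, 13, 25] -> [-9, 423, 252, 279, 252, -117, -225] -> [-9, 423, 279, -117, -225]
  [12, 38, -21, -14, -14, 26, -5, -3, -50, 15] -> [-12, -38, 21, 14, 14, -26, 5, 3, 50, -15] -> [108, 342, -189, -126, -126, 234, -45, -27, -450, 135] -> [-189, -45, -27, 135]
  [40, -23, -40, -31, 29, 47, 15] -> [-40, 23, 40, 31, -29, -47, -15] -> [360, -207, -360, -279, 261, 423, 135] -> [-207, -279, 261, 423, 135]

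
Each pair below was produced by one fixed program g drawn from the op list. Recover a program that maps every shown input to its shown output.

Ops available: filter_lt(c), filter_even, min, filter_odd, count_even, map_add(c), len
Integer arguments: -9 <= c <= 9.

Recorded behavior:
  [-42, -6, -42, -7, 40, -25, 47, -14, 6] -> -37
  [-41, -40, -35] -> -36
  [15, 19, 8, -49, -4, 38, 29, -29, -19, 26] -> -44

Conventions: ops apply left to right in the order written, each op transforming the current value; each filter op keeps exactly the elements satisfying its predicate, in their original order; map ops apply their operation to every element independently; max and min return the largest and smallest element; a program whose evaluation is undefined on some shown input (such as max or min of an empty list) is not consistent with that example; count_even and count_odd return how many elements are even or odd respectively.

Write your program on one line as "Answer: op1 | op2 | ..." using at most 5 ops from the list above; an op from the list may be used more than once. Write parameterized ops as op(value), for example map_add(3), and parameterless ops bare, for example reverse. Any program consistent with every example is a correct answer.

map_add(8) | map_add(-3) | filter_lt(-7) | min

Check, running the answer program on each example:
  [-42, -6, -42, -7, 40, -25, 47, -14, 6] -> [-34, 2, -34, 1, 48, -17, 55, -6, 14] -> [-37, -1, -37, -2, 45, -20, 52, -9, 11] -> [-37, -37, -20, -9] -> -37
  [-41, -40, -35] -> [-33, -32, -27] -> [-36, -35, -30] -> [-36, -35, -30] -> -36
  [15, 19, 8, -49, -4, 38, 29, -29, -19, 26] -> [23, 27, 16, -41, 4, 46, 37, -21, -11, 34] -> [20, 24, 13, -44, 1, 43, 34, -24, -14, 31] -> [-44, -24, -14] -> -44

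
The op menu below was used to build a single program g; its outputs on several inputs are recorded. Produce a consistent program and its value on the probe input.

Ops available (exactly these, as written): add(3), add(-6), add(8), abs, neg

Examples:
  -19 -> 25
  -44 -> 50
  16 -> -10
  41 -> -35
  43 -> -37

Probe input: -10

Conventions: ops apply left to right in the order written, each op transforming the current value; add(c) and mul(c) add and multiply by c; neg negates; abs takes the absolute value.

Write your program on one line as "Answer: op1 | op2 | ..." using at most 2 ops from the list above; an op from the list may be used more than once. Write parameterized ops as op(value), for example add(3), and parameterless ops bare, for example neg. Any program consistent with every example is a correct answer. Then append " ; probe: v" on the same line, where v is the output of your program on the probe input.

add(-6) | neg ; probe: 16

Check, running the answer program on each example:
  -19 -> -25 -> 25
  -44 -> -50 -> 50
  16 -> 10 -> -10
  41 -> 35 -> -35
  43 -> 37 -> -37
  probe: -10 -> -16 -> 16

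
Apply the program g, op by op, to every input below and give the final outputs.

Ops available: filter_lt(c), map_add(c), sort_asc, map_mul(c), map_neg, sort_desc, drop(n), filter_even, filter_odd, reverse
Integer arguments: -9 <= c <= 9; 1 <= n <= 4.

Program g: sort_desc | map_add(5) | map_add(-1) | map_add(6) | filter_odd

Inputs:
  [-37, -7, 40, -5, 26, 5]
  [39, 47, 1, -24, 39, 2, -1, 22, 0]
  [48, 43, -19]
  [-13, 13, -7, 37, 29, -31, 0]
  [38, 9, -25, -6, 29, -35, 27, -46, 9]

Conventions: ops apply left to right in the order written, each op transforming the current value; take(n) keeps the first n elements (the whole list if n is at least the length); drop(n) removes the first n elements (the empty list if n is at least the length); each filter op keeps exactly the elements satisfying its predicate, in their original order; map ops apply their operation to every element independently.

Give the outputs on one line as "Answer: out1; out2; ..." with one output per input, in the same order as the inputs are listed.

[15, 5, 3, -27]; [57, 49, 49, 11, 9]; [53, -9]; [47, 39, 23, 3, -3, -21]; [39, 37, 19, 19, -15, -25]

Execution, op by op:
  [-37, -7, 40, -5, 26, 5] -> [40, 26, 5, -5, -7, -37] -> [45, 31, 10, 0, -2, -32] -> [44, 30, 9, -1, -3, -33] -> [50, 36, 15, 5, 3, -27] -> [15, 5, 3, -27]
  [39, 47, 1, -24, 39, 2, -1, 22, 0] -> [47, 39, 39, 22, 2, 1, 0, -1, -24] -> [52, 44, 44, 27, 7, 6, 5, 4, -19] -> [51, 43, 43, 26, 6, 5, 4, 3, -20] -> [57, 49, 49, 32, 12, 11, 10, 9, -14] -> [57, 49, 49, 11, 9]
  [48, 43, -19] -> [48, 43, -19] -> [53, 48, -14] -> [52, 47, -15] -> [58, 53, -9] -> [53, -9]
  [-13, 13, -7, 37, 29, -31, 0] -> [37, 29, 13, 0, -7, -13, -31] -> [42, 34, 18, 5, -2, -8, -26] -> [41, 33, 17, 4, -3, -9, -27] -> [47, 39, 23, 10, 3, -3, -21] -> [47, 39, 23, 3, -3, -21]
  [38, 9, -25, -6, 29, -35, 27, -46, 9] -> [38, 29, 27, 9, 9, -6, -25, -35, -46] -> [43, 34, 32, 14, 14, -1, -20, -30, -41] -> [42, 33, 31, 13, 13, -2, -21, -31, -42] -> [48, 39, 37, 19, 19, 4, -15, -25, -36] -> [39, 37, 19, 19, -15, -25]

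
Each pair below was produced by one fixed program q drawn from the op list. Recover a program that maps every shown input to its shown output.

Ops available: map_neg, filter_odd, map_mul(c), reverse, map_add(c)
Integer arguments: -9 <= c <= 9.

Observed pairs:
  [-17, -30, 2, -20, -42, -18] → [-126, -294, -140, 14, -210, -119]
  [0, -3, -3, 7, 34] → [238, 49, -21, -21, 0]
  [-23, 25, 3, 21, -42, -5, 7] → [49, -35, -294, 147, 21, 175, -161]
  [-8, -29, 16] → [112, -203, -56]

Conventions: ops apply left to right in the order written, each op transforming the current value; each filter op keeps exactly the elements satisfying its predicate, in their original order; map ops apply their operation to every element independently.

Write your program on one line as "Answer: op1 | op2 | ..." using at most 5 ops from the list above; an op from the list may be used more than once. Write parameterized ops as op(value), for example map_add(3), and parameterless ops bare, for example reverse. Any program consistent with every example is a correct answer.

map_neg | reverse | map_mul(7) | map_neg

Check, running the answer program on each example:
  [-17, -30, 2, -20, -42, -18] -> [17, 30, -2, 20, 42, 18] -> [18, 42, 20, -2, 30, 17] -> [126, 294, 140, -14, 210, 119] -> [-126, -294, -140, 14, -210, -119]
  [0, -3, -3, 7, 34] -> [0, 3, 3, -7, -34] -> [-34, -7, 3, 3, 0] -> [-238, -49, 21, 21, 0] -> [238, 49, -21, -21, 0]
  [-23, 25, 3, 21, -42, -5, 7] -> [23, -25, -3, -21, 42, 5, -7] -> [-7, 5, 42, -21, -3, -25, 23] -> [-49, 35, 294, -147, -21, -175, 161] -> [49, -35, -294, 147, 21, 175, -161]
  [-8, -29, 16] -> [8, 29, -16] -> [-16, 29, 8] -> [-112, 203, 56] -> [112, -203, -56]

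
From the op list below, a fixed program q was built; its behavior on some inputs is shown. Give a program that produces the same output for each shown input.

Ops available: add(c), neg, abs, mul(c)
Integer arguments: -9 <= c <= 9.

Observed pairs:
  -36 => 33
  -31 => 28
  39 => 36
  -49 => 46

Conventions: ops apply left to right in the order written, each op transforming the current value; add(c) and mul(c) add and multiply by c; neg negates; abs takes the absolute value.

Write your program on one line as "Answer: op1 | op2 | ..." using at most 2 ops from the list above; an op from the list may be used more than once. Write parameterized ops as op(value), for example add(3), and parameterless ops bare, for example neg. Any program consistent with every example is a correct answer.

abs | add(-3)

Check, running the answer program on each example:
  -36 -> 36 -> 33
  -31 -> 31 -> 28
  39 -> 39 -> 36
  -49 -> 49 -> 46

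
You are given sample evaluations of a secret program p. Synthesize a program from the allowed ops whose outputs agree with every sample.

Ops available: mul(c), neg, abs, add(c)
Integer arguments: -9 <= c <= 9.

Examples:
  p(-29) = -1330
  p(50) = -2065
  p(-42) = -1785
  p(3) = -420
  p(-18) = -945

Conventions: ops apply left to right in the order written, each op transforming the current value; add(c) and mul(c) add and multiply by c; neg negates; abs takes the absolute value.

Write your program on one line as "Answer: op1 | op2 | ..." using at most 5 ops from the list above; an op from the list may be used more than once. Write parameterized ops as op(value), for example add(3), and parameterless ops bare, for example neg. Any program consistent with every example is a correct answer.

abs | add(9) | mul(7) | mul(-5)

Check, running the answer program on each example:
  -29 -> 29 -> 38 -> 266 -> -1330
  50 -> 50 -> 59 -> 413 -> -2065
  -42 -> 42 -> 51 -> 357 -> -1785
  3 -> 3 -> 12 -> 84 -> -420
  -18 -> 18 -> 27 -> 189 -> -945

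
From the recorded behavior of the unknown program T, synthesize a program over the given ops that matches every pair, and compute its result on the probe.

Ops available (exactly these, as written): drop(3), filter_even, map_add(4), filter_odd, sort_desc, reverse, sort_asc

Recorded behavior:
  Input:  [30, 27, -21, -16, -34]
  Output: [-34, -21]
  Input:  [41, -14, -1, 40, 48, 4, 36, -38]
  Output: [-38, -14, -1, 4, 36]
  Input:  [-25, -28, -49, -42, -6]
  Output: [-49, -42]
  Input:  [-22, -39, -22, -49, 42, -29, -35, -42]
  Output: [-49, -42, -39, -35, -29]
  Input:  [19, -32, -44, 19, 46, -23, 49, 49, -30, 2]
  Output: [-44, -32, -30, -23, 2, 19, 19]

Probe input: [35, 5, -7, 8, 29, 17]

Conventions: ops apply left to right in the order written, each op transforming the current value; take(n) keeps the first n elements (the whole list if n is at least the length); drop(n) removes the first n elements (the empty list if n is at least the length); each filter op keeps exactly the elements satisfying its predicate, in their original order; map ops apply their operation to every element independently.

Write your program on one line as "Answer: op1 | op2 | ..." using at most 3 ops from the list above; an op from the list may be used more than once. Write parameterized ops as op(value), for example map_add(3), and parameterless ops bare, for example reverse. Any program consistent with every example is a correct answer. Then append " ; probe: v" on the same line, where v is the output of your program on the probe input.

sort_desc | drop(3) | sort_asc ; probe: [-7, 5, 8]

Check, running the answer program on each example:
  [30, 27, -21, -16, -34] -> [30, 27, -16, -21, -34] -> [-21, -34] -> [-34, -21]
  [41, -14, -1, 40, 48, 4, 36, -38] -> [48, 41, 40, 36, 4, -1, -14, -38] -> [36, 4, -1, -14, -38] -> [-38, -14, -1, 4, 36]
  [-25, -28, -49, -42, -6] -> [-6, -25, -28, -42, -49] -> [-42, -49] -> [-49, -42]
  [-22, -39, -22, -49, 42, -29, -35, -42] -> [42, -22, -22, -29, -35, -39, -42, -49] -> [-29, -35, -39, -42, -49] -> [-49, -42, -39, -35, -29]
  [19, -32, -44, 19, 46, -23, 49, 49, -30, 2] -> [49, 49, 46, 19, 19, 2, -23, -30, -32, -44] -> [19, 19, 2, -23, -30, -32, -44] -> [-44, -32, -30, -23, 2, 19, 19]
  probe: [35, 5, -7, 8, 29, 17] -> [35, 29, 17, 8, 5, -7] -> [8, 5, -7] -> [-7, 5, 8]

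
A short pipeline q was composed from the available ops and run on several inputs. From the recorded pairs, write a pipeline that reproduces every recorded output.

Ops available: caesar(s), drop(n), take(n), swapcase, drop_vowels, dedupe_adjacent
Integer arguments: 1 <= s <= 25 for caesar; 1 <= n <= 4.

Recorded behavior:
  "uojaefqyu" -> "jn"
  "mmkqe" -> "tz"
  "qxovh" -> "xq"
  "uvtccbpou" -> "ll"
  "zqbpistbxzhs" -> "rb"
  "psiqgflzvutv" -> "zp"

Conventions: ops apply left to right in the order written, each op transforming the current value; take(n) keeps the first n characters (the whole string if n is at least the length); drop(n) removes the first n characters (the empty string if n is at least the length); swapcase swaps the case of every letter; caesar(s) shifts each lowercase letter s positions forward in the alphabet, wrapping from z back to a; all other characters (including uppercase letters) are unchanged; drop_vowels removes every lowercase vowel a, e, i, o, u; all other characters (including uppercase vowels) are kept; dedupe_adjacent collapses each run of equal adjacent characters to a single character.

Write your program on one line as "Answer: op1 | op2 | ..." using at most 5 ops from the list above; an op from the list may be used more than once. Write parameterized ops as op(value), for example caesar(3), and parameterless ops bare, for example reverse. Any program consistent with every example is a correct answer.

caesar(25) | drop_vowels | take(4) | caesar(10) | drop(2)

Check, running the answer program on each example:
  "uojaefqyu" -> "tnizdepxt" -> "tnzdpxt" -> "tnzd" -> "dxjn" -> "jn"
  "mmkqe" -> "lljpd" -> "lljpd" -> "lljp" -> "vvtz" -> "tz"
  "qxovh" -> "pwnug" -> "pwng" -> "pwng" -> "zgxq" -> "xq"
  "uvtccbpou" -> "tusbbaont" -> "tsbbnt" -> "tsbb" -> "dcll" -> "ll"
  "zqbpistbxzhs" -> "ypaohrsawygr" -> "yphrswygr" -> "yphr" -> "izrb" -> "rb"
  "psiqgflzvutv" -> "orhpfekyutsu" -> "rhpfkyts" -> "rhpf" -> "brzp" -> "zp"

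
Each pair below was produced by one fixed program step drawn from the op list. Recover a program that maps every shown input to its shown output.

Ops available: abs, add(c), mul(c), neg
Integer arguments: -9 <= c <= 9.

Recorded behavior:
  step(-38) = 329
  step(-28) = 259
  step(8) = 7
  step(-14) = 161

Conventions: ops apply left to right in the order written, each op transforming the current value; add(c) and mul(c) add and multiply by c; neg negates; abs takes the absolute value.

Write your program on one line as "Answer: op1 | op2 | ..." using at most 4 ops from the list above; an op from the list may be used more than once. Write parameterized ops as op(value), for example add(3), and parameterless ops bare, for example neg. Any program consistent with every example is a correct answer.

add(-9) | neg | mul(7)

Check, running the answer program on each example:
  -38 -> -47 -> 47 -> 329
  -28 -> -37 -> 37 -> 259
  8 -> -1 -> 1 -> 7
  -14 -> -23 -> 23 -> 161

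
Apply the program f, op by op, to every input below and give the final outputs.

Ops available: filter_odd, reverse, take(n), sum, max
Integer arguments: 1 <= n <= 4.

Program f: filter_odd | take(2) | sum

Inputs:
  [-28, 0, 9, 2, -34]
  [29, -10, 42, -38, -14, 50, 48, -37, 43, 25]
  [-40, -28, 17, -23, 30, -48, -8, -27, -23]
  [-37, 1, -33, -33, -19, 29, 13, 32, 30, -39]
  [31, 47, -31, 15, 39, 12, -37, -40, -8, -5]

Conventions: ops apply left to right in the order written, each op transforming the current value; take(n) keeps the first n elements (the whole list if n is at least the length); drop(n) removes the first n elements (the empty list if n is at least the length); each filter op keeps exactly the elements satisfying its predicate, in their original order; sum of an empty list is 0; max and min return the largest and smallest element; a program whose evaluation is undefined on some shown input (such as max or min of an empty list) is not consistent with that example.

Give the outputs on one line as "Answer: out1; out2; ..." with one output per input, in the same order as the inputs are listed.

Execution, op by op:
  [-28, 0, 9, 2, -34] -> [9] -> [9] -> 9
  [29, -10, 42, -38, -14, 50, 48, -37, 43, 25] -> [29, -37, 43, 25] -> [29, -37] -> -8
  [-40, -28, 17, -23, 30, -48, -8, -27, -23] -> [17, -23, -27, -23] -> [17, -23] -> -6
  [-37, 1, -33, -33, -19, 29, 13, 32, 30, -39] -> [-37, 1, -33, -33, -19, 29, 13, -39] -> [-37, 1] -> -36
  [31, 47, -31, 15, 39, 12, -37, -40, -8, -5] -> [31, 47, -31, 15, 39, -37, -5] -> [31, 47] -> 78

9; -8; -6; -36; 78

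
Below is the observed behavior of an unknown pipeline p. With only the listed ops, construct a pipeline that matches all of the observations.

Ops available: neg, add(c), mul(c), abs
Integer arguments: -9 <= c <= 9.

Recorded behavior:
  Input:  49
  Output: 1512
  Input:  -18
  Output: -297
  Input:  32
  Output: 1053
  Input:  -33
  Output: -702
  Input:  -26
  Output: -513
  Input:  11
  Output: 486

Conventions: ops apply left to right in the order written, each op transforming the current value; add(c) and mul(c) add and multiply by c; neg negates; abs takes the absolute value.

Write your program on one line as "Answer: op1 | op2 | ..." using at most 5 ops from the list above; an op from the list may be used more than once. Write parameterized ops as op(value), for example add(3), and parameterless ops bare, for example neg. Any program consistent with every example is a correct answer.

neg | add(-7) | mul(-3) | mul(9)

Check, running the answer program on each example:
  49 -> -49 -> -56 -> 168 -> 1512
  -18 -> 18 -> 11 -> -33 -> -297
  32 -> -32 -> -39 -> 117 -> 1053
  -33 -> 33 -> 26 -> -78 -> -702
  -26 -> 26 -> 19 -> -57 -> -513
  11 -> -11 -> -18 -> 54 -> 486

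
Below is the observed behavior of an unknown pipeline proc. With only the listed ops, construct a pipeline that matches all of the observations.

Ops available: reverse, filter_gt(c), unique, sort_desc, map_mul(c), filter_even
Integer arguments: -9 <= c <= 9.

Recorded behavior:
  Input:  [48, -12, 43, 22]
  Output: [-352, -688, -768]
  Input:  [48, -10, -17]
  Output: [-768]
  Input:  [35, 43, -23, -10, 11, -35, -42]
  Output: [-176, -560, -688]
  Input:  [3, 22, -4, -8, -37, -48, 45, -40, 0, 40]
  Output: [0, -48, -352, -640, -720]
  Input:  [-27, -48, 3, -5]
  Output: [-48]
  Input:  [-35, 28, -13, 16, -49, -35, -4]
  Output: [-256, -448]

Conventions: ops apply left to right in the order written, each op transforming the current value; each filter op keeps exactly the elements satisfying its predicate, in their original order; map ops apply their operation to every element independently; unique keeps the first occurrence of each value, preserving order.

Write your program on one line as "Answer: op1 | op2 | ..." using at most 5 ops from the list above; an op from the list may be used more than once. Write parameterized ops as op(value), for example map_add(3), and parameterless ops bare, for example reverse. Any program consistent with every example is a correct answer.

sort_desc | reverse | filter_gt(-3) | map_mul(2) | map_mul(-8)

Check, running the answer program on each example:
  [48, -12, 43, 22] -> [48, 43, 22, -12] -> [-12, 22, 43, 48] -> [22, 43, 48] -> [44, 86, 96] -> [-352, -688, -768]
  [48, -10, -17] -> [48, -10, -17] -> [-17, -10, 48] -> [48] -> [96] -> [-768]
  [35, 43, -23, -10, 11, -35, -42] -> [43, 35, 11, -10, -23, -35, -42] -> [-42, -35, -23, -10, 11, 35, 43] -> [11, 35, 43] -> [22, 70, 86] -> [-176, -560, -688]
  [3, 22, -4, -8, -37, -48, 45, -40, 0, 40] -> [45, 40, 22, 3, 0, -4, -8, -37, -40, -48] -> [-48, -40, -37, -8, -4, 0, 3, 22, 40, 45] -> [0, 3, 22, 40, 45] -> [0, 6, 44, 80, 90] -> [0, -48, -352, -640, -720]
  [-27, -48, 3, -5] -> [3, -5, -27, -48] -> [-48, -27, -5, 3] -> [3] -> [6] -> [-48]
  [-35, 28, -13, 16, -49, -35, -4] -> [28, 16, -4, -13, -35, -35, -49] -> [-49, -35, -35, -13, -4, 16, 28] -> [16, 28] -> [32, 56] -> [-256, -448]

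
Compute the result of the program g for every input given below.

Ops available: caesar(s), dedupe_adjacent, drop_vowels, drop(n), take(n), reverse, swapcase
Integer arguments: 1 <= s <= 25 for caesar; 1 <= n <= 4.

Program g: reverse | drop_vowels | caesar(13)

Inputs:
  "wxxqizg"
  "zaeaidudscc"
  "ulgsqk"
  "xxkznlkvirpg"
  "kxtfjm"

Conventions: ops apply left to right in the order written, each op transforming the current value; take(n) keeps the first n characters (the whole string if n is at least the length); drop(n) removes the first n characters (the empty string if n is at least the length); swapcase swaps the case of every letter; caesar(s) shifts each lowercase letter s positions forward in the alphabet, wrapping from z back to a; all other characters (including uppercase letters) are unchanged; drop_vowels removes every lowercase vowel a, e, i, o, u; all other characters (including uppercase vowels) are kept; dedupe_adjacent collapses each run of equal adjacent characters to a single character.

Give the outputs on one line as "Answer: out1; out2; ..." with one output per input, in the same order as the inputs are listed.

Execution, op by op:
  "wxxqizg" -> "gziqxxw" -> "gzqxxw" -> "tmdkkj"
  "zaeaidudscc" -> "ccsdudiaeaz" -> "ccsddz" -> "ppfqqm"
  "ulgsqk" -> "kqsglu" -> "kqsgl" -> "xdfty"
  "xxkznlkvirpg" -> "gprivklnzkxx" -> "gprvklnzkxx" -> "tceixyamxkk"
  "kxtfjm" -> "mjftxk" -> "mjftxk" -> "zwsgkx"

"tmdkkj"; "ppfqqm"; "xdfty"; "tceixyamxkk"; "zwsgkx"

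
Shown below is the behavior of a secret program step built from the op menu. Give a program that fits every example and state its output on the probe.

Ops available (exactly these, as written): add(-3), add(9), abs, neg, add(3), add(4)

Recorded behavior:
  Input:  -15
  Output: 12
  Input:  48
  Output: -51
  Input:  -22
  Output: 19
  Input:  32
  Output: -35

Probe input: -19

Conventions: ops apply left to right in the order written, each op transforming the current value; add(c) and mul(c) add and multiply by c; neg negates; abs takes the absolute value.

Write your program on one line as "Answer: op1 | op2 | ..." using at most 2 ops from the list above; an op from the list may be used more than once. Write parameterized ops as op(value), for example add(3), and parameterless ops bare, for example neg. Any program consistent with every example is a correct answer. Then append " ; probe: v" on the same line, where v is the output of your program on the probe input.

neg | add(-3) ; probe: 16

Check, running the answer program on each example:
  -15 -> 15 -> 12
  48 -> -48 -> -51
  -22 -> 22 -> 19
  32 -> -32 -> -35
  probe: -19 -> 19 -> 16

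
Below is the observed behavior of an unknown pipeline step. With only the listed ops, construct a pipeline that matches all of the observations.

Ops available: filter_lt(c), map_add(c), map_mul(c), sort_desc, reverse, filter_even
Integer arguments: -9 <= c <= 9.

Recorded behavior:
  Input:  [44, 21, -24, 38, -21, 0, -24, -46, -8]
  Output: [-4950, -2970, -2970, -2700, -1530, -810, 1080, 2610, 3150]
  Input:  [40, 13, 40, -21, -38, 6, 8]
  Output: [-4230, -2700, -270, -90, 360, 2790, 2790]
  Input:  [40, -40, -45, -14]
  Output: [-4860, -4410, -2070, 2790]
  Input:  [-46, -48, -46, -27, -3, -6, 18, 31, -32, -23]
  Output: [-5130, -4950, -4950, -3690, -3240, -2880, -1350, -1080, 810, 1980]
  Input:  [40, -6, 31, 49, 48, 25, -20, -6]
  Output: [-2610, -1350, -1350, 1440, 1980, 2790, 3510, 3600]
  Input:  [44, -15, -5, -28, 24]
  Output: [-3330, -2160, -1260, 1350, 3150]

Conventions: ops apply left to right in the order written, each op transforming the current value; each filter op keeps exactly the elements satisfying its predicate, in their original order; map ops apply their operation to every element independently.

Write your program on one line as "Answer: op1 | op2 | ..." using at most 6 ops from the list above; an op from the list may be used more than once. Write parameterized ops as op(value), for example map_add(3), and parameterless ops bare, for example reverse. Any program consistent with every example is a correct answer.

map_add(-9) | map_mul(5) | map_mul(-9) | reverse | sort_desc | map_mul(-2)

Check, running the answer program on each example:
  [44, 21, -24, 38, -21, 0, -24, -46, -8] -> [35, 12, -33, 29, -30, -9, -33, -55, -17] -> [175, 60, -165, 145, -150, -45, -165, -275, -85] -> [-1575, -540, 1485, -1305, 1350, 405, 1485, 2475, 765] -> [765, 2475, 1485, 405, 1350, -1305, 1485, -540, -1575] -> [2475, 1485, 1485, 1350, 765, 405, -540, -1305, -1575] -> [-4950, -2970, -2970, -2700, -1530, -810, 1080, 2610, 3150]
  [40, 13, 40, -21, -38, 6, 8] -> [31, 4, 31, -30, -47, -3, -1] -> [155, 20, 155, -150, -235, -15, -5] -> [-1395, -180, -1395, 1350, 2115, 135, 45] -> [45, 135, 2115, 1350, -1395, -180, -1395] -> [2115, 1350, 135, 45, -180, -1395, -1395] -> [-4230, -2700, -270, -90, 360, 2790, 2790]
  [40, -40, -45, -14] -> [31, -49, -54, -23] -> [155, -245, -270, -115] -> [-1395, 2205, 2430, 1035] -> [1035, 2430, 2205, -1395] -> [2430, 2205, 1035, -1395] -> [-4860, -4410, -2070, 2790]
  [-46, -48, -46, -27, -3, -6, 18, 31, -32, -23] -> [-55, -57, -55, -36, -12, -15, 9, 22, -41, -32] -> [-275, -285, -275, -180, -60, -75, 45, 110, -205, -160] -> [2475, 2565, 2475, 1620, 540, 675, -405, -990, 1845, 1440] -> [1440, 1845, -990, -405, 675, 540, 1620, 2475, 2565, 2475] -> [2565, 2475, 2475, 1845, 1620, 1440, 675, 540, -405, -990] -> [-5130, -4950, -4950, -3690, -3240, -2880, -1350, -1080, 810, 1980]
  [40, -6, 31, 49, 48, 25, -20, -6] -> [31, -15, 22, 40, 39, 16, -29, -15] -> [155, -75, 110, 200, 195, 80, -145, -75] -> [-1395, 675, -990, -1800, -1755, -720, 1305, 675] -> [675, 1305, -720, -1755, -1800, -990, 675, -1395] -> [1305, 675, 675, -720, -990, -1395, -1755, -1800] -> [-2610, -1350, -1350, 1440, 1980, 2790, 3510, 3600]
  [44, -15, -5, -28, 24] -> [35, -24, -14, -37, 15] -> [175, -120, -70, -185, 75] -> [-1575, 1080, 630, 1665, -675] -> [-675, 1665, 630, 1080, -1575] -> [1665, 1080, 630, -675, -1575] -> [-3330, -2160, -1260, 1350, 3150]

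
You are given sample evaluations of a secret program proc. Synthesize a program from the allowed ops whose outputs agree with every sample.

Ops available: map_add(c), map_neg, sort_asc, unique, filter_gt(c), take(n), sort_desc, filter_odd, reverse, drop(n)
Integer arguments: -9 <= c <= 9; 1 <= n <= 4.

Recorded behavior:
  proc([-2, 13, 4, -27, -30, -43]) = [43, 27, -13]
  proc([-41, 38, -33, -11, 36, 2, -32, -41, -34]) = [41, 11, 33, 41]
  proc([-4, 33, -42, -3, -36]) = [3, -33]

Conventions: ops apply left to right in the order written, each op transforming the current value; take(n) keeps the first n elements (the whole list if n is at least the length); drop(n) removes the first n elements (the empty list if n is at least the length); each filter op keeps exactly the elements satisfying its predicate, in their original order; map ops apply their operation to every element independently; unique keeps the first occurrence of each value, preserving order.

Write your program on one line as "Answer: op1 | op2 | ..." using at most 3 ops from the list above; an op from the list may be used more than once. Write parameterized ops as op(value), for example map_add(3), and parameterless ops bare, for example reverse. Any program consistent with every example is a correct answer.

map_neg | reverse | filter_odd

Check, running the answer program on each example:
  [-2, 13, 4, -27, -30, -43] -> [2, -13, -4, 27, 30, 43] -> [43, 30, 27, -4, -13, 2] -> [43, 27, -13]
  [-41, 38, -33, -11, 36, 2, -32, -41, -34] -> [41, -38, 33, 11, -36, -2, 32, 41, 34] -> [34, 41, 32, -2, -36, 11, 33, -38, 41] -> [41, 11, 33, 41]
  [-4, 33, -42, -3, -36] -> [4, -33, 42, 3, 36] -> [36, 3, 42, -33, 4] -> [3, -33]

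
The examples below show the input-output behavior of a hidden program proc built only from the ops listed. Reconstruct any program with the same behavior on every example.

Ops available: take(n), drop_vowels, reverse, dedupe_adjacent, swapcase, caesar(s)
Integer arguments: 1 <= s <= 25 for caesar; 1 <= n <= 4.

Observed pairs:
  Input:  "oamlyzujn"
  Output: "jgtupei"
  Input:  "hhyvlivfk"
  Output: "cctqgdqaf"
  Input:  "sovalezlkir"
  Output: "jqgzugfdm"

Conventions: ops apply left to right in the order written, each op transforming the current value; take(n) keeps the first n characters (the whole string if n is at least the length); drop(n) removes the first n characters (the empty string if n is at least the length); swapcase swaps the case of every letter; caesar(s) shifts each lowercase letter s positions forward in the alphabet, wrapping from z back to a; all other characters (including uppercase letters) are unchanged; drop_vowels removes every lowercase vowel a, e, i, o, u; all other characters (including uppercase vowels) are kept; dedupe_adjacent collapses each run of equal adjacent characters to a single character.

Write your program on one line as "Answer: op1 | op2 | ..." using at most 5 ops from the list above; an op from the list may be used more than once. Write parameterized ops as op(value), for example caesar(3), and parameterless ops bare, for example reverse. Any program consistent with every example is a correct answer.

caesar(20) | caesar(14) | drop_vowels | caesar(13)

Check, running the answer program on each example:
  "oamlyzujn" -> "iugfstodh" -> "wiutghcrv" -> "wtghcrv" -> "jgtupei"
  "hhyvlivfk" -> "bbspfcpze" -> "ppgdtqdns" -> "ppgdtqdns" -> "cctqgdqaf"
  "sovalezlkir" -> "mipufytfecl" -> "awditmhtsqz" -> "wdtmhtsqz" -> "jqgzugfdm"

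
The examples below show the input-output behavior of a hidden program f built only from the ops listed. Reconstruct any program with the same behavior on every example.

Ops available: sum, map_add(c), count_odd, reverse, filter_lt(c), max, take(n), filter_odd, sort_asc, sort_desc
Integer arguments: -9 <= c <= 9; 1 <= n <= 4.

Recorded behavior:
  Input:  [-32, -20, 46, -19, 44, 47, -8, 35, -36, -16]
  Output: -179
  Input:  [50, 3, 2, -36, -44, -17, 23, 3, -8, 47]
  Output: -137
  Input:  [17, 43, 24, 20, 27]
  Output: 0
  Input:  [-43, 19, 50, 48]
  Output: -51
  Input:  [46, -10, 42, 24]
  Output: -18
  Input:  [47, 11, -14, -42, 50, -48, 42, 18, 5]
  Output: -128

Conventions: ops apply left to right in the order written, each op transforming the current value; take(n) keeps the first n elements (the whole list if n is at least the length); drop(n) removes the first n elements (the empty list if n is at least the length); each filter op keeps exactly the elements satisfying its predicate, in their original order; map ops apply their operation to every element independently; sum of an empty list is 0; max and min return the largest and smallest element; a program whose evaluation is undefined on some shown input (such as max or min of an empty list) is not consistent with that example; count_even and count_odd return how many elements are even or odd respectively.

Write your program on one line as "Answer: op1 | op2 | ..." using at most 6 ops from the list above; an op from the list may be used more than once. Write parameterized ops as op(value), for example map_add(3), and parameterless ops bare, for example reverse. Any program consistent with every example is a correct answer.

filter_lt(-3) | sort_asc | map_add(-9) | map_add(1) | sum

Check, running the answer program on each example:
  [-32, -20, 46, -19, 44, 47, -8, 35, -36, -16] -> [-32, -20, -19, -8, -36, -16] -> [-36, -32, -20, -19, -16, -8] -> [-45, -41, -29, -28, -25, -17] -> [-44, -40, -28, -27, -24, -16] -> -179
  [50, 3, 2, -36, -44, -17, 23, 3, -8, 47] -> [-36, -44, -17, -8] -> [-44, -36, -17, -8] -> [-53, -45, -26, -17] -> [-52, -44, -25, -16] -> -137
  [17, 43, 24, 20, 27] -> [] -> [] -> [] -> [] -> 0
  [-43, 19, 50, 48] -> [-43] -> [-43] -> [-52] -> [-51] -> -51
  [46, -10, 42, 24] -> [-10] -> [-10] -> [-19] -> [-18] -> -18
  [47, 11, -14, -42, 50, -48, 42, 18, 5] -> [-14, -42, -48] -> [-48, -42, -14] -> [-57, -51, -23] -> [-56, -50, -22] -> -128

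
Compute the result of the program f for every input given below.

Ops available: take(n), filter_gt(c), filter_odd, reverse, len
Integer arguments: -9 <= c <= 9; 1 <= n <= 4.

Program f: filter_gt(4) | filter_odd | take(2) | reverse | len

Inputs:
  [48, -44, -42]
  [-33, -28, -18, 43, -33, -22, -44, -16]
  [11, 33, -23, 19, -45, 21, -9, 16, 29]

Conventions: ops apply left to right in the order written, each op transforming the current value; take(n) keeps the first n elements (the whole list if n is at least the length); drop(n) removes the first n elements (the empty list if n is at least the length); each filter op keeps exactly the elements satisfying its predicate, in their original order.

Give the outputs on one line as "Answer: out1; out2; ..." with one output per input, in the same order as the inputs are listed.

Execution, op by op:
  [48, -44, -42] -> [48] -> [] -> [] -> [] -> 0
  [-33, -28, -18, 43, -33, -22, -44, -16] -> [43] -> [43] -> [43] -> [43] -> 1
  [11, 33, -23, 19, -45, 21, -9, 16, 29] -> [11, 33, 19, 21, 16, 29] -> [11, 33, 19, 21, 29] -> [11, 33] -> [33, 11] -> 2

0; 1; 2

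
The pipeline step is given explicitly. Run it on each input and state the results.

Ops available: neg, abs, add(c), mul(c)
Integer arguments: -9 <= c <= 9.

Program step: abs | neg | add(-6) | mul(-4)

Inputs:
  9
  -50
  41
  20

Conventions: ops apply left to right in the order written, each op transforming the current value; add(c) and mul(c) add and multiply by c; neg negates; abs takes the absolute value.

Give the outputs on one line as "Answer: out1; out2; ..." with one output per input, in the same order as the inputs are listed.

60; 224; 188; 104

Execution, op by op:
  9 -> 9 -> -9 -> -15 -> 60
  -50 -> 50 -> -50 -> -56 -> 224
  41 -> 41 -> -41 -> -47 -> 188
  20 -> 20 -> -20 -> -26 -> 104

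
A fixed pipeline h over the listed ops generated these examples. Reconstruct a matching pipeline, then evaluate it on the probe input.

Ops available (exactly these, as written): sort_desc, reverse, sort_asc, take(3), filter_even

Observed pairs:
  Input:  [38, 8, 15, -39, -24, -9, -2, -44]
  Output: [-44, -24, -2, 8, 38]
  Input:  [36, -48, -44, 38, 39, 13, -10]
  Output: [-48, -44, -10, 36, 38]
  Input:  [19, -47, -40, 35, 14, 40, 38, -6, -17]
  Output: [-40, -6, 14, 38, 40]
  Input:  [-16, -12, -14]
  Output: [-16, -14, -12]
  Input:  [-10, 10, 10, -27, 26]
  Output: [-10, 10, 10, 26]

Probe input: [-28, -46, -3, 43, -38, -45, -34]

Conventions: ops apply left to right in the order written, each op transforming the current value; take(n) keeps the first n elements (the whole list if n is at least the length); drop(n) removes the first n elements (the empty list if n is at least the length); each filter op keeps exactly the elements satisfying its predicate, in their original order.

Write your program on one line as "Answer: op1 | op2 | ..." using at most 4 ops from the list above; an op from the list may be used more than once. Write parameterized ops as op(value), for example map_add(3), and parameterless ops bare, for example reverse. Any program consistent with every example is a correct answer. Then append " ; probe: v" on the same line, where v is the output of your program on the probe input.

sort_desc | reverse | filter_even ; probe: [-46, -38, -34, -28]

Check, running the answer program on each example:
  [38, 8, 15, -39, -24, -9, -2, -44] -> [38, 15, 8, -2, -9, -24, -39, -44] -> [-44, -39, -24, -9, -2, 8, 15, 38] -> [-44, -24, -2, 8, 38]
  [36, -48, -44, 38, 39, 13, -10] -> [39, 38, 36, 13, -10, -44, -48] -> [-48, -44, -10, 13, 36, 38, 39] -> [-48, -44, -10, 36, 38]
  [19, -47, -40, 35, 14, 40, 38, -6, -17] -> [40, 38, 35, 19, 14, -6, -17, -40, -47] -> [-47, -40, -17, -6, 14, 19, 35, 38, 40] -> [-40, -6, 14, 38, 40]
  [-16, -12, -14] -> [-12, -14, -16] -> [-16, -14, -12] -> [-16, -14, -12]
  [-10, 10, 10, -27, 26] -> [26, 10, 10, -10, -27] -> [-27, -10, 10, 10, 26] -> [-10, 10, 10, 26]
  probe: [-28, -46, -3, 43, -38, -45, -34] -> [43, -3, -28, -34, -38, -45, -46] -> [-46, -45, -38, -34, -28, -3, 43] -> [-46, -38, -34, -28]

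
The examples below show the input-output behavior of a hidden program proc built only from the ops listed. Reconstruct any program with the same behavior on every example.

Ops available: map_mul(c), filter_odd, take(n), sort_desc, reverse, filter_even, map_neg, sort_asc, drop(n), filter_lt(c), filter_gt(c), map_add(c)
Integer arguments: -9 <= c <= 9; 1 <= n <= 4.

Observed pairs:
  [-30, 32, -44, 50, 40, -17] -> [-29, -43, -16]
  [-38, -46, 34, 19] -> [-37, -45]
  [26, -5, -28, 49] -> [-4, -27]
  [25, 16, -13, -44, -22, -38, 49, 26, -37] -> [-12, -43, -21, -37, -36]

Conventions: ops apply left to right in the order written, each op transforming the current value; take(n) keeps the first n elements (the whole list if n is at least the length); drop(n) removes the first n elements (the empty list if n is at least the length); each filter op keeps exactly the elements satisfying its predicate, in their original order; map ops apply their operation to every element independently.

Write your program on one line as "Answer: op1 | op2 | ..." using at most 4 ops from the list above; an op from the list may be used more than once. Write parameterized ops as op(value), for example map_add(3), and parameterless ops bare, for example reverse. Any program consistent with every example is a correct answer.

filter_lt(9) | map_add(4) | map_add(-3)

Check, running the answer program on each example:
  [-30, 32, -44, 50, 40, -17] -> [-30, -44, -17] -> [-26, -40, -13] -> [-29, -43, -16]
  [-38, -46, 34, 19] -> [-38, -46] -> [-34, -42] -> [-37, -45]
  [26, -5, -28, 49] -> [-5, -28] -> [-1, -24] -> [-4, -27]
  [25, 16, -13, -44, -22, -38, 49, 26, -37] -> [-13, -44, -22, -38, -37] -> [-9, -40, -18, -34, -33] -> [-12, -43, -21, -37, -36]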